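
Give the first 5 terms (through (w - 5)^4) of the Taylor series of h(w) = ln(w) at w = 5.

-(w - 5)^4/2500 + (w - 5)^3/375 - (w - 5)^2/50 + (w - 5)/5 + ln(5)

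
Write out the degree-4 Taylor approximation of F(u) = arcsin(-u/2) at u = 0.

-u^3/48 - u/2

Differentiate repeatedly and evaluate at the center.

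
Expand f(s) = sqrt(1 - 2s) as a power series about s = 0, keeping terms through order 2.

f(0) = 1
f′(0) = -1
f′′(0) = -1

-s^2/2 - s + 1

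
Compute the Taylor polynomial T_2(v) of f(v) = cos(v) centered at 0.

1 - v^2/2

f(0) = 1
f′(0) = 0
f′′(0) = -1
Then c_k = f^(k)(0)/k! gives each Taylor coefficient.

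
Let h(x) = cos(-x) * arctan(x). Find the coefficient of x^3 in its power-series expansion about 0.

-5/6

Take the Cauchy product of the two expansions.
h(0) = 0
h′(0) = 1
h′′(0) = 0
h′′′(0) = -5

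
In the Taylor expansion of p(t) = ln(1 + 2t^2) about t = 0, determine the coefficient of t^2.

Use the known series and substitute for the argument.
[t^0] = 0;  [t^1] = 0;  [t^2] = 2.

2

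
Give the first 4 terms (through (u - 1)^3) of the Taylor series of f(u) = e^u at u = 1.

f(1) = e
f′(1) = e
f′′(1) = e
f′′′(1) = e

e*(u - 1)^3/6 + e*(u - 1)^2/2 + e*(u - 1) + e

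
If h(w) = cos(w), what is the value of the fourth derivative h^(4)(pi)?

The coefficient of (w - pi)^4 in the expansion is -1/24, so h^(4)(pi) = 4! * (-1/24) = -1.

-1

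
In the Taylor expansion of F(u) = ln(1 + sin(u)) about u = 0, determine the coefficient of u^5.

1/24

Plug the Maclaurin series of the inner function into that of the outer and collect terms.
F(0) = 0
F′(0) = 1
F′′(0) = -1
F′′′(0) = 1
F^(4)(0) = -2
F^(5)(0) = 5
The Taylor polynomial is Σ F^(k)(0)/k! · u^k.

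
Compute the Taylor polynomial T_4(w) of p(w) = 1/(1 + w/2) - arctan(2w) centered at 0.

Expand each term separately and add.
p(0) = 1
p′(0) = -5/2
p′′(0) = 1/2
p′′′(0) = 61/4
p^(4)(0) = 3/2
Then c_k = p^(k)(0)/k! gives each Taylor coefficient.

w^4/16 + 61*w^3/24 + w^2/4 - 5*w/2 + 1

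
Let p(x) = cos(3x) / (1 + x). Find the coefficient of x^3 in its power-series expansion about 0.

Expand each factor separately, then convolve coefficients.

7/2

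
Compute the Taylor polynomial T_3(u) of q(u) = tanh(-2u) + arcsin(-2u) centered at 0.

Add the two expansions coefficient-wise.
q(0) = 0
q′(0) = -4
q′′(0) = 0
q′′′(0) = 8

4*u^3/3 - 4*u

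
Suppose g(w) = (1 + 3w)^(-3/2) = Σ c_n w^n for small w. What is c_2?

135/8

[w^0] = 1;  [w^1] = -9/2;  [w^2] = 135/8.
So c_2 = g′′(0)/2! = 135/8.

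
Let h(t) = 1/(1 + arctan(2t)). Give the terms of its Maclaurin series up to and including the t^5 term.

-32*t^5/5 + 16*t^4/3 - 16*t^3/3 + 4*t^2 - 2*t + 1

Plug the Maclaurin series of the inner function into that of the outer and collect terms.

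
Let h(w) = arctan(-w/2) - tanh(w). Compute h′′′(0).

Add the two expansions coefficient-wise.
The coefficient of w^3 in the expansion is 3/8, so h′′′(0) = 3! * (3/8) = 9/4.

9/4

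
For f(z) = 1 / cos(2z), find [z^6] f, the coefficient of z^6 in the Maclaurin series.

244/45

Invert the denominator's series and multiply.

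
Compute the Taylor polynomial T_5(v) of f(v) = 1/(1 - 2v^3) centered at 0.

2*v^3 + 1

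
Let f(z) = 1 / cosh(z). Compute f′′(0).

-1

Invert the denominator's series and multiply.
From the series, [z^2] f = -1/2; multiply by 2! = 2 to get -1.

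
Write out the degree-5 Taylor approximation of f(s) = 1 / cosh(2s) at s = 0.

10*s^4/3 - 2*s^2 + 1

Invert the denominator's series and multiply.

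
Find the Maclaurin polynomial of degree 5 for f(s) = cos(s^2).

1 - s^4/2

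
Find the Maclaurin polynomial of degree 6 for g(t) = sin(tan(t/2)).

Plug the Maclaurin series of the inner function into that of the outer and collect terms.
g(0) = 0
g′(0) = 1/2
g′′(0) = 0
g′′′(0) = 1/8
g^(4)(0) = 0
g^(5)(0) = -3/32
g^(6)(0) = 0
The Taylor polynomial is Σ g^(k)(0)/k! · t^k.

-t^5/1280 + t^3/48 + t/2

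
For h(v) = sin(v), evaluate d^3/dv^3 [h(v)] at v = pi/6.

The coefficient of (v - pi/6)^3 in the expansion is -sqrt(3)/12, so h′′′(pi/6) = 3! * (-sqrt(3)/12) = -sqrt(3)/2.

-sqrt(3)/2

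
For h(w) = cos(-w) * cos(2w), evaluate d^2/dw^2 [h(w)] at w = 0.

-5

Write out both Maclaurin series and multiply, keeping only the needed powers.
The coefficient of w^2 in the expansion is -5/2, so h′′(0) = 2! * (-5/2) = -5.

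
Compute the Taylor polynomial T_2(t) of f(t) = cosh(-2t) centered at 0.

2*t^2 + 1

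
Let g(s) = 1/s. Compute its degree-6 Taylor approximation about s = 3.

Use the known series and substitute for the argument.

(s - 3)^6/2187 - (s - 3)^5/729 + (s - 3)^4/243 - (s - 3)^3/81 + (s - 3)^2/27 - (s - 3)/9 + 1/3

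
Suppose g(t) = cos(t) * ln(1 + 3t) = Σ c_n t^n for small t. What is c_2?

Multiply the two series term by term and collect like powers.
So c_2 = g′′(0)/2! = -9/2.

-9/2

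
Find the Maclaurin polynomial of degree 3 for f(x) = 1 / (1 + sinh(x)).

Write 1/(1+u) = 1 - u + u^2 - u^3 + ... and substitute the series for u.
f(0) = 1
f′(0) = -1
f′′(0) = 2
f′′′(0) = -7
Dividing each by k! gives the coefficients c_0, ..., c_3.

-7*x^3/6 + x^2 - x + 1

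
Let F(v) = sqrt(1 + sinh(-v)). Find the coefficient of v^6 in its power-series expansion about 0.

Substitute the inner expansion into the outer series and collect powers.
F(0) = 1
F′(0) = -1/2
F′′(0) = -1/4
F′′′(0) = -7/8
F^(4)(0) = -31/16
F^(5)(0) = -241/32
F^(6)(0) = -2401/64

-2401/46080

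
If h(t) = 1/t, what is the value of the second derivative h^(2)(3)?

2/27

Use the known series and substitute for the argument.
From the series, [(t - 3)^2] h = 1/27; multiply by 2! = 2 to get 2/27.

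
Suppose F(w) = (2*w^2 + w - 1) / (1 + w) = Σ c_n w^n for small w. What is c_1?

2

Multiply each power in the prefactor through the base expansion.
F(0) = -1
F′(0) = 2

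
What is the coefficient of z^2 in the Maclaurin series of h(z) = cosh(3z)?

9/2

[z^0] = 1;  [z^1] = 0;  [z^2] = 9/2.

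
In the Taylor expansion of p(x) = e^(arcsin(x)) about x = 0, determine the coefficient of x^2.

1/2

Substitute the inner expansion into the outer series and collect powers.
[x^0] = 1;  [x^1] = 1;  [x^2] = 1/2.
So c_2 = p′′(0)/2! = 1/2.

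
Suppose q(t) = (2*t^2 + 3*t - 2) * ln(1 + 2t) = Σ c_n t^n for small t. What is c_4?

12

Distribute the polynomial across the series and collect like powers.
q(0) = 0
q′(0) = -4
q′′(0) = 20
q′′′(0) = -44
q^(4)(0) = 288
So c_4 = q^(4)(0)/4! = 12.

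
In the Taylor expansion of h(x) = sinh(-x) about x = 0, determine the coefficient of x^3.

[x^0] = 0;  [x^1] = -1;  [x^2] = 0;  [x^3] = -1/6.
So c_3 = h′′′(0)/3! = -1/6.

-1/6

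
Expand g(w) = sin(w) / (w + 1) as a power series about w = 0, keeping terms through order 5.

Use 1/(1 - r) = Σ r^k on the denominator, then take the Cauchy product.

101*w^5/120 - 5*w^4/6 + 5*w^3/6 - w^2 + w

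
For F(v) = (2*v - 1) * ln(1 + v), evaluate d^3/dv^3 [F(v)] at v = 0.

-8

Multiply each power in the prefactor through the base expansion.
The coefficient of v^3 in the expansion is -4/3, so F′′′(0) = 3! * (-4/3) = -8.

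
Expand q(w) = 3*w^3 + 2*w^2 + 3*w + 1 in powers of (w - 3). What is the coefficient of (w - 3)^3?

Differentiate repeatedly and evaluate at the center.
q(3) = 109
q′(3) = 96
q′′(3) = 58
q′′′(3) = 18
The Taylor polynomial is Σ q^(k)(3)/k! · (w - 3)^k.

3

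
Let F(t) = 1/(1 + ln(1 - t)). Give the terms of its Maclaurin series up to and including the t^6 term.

Compose series: expand the inner function first, then feed it into the outer expansion.
F(0) = 1
F′(0) = 1
F′′(0) = 3
F′′′(0) = 14
F^(4)(0) = 88
F^(5)(0) = 694
F^(6)(0) = 6578
The Taylor polynomial is Σ F^(k)(0)/k! · t^k.

3289*t^6/360 + 347*t^5/60 + 11*t^4/3 + 7*t^3/3 + 3*t^2/2 + t + 1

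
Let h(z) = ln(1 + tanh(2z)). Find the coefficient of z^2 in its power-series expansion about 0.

-2

Let u equal the inner series; expand the outer function in u and truncate.
[z^0] = 0;  [z^1] = 2;  [z^2] = -2.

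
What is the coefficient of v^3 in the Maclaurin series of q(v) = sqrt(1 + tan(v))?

11/48

Plug the Maclaurin series of the inner function into that of the outer and collect terms.
So c_3 = q′′′(0)/3! = 11/48.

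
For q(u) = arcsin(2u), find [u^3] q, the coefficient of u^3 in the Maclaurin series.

Differentiate repeatedly and evaluate at the center.
So c_3 = q′′′(0)/3! = 4/3.

4/3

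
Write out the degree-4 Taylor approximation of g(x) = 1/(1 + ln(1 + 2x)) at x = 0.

Substitute the inner expansion into the outer series and collect powers.

176*x^4/3 - 56*x^3/3 + 6*x^2 - 2*x + 1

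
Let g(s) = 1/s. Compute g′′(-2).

Use the known series and substitute for the argument.
The coefficient of (s + 2)^2 in the expansion is -1/8, so g′′(-2) = 2! * (-1/8) = -1/4.

-1/4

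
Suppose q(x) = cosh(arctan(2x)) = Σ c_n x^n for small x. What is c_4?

-14/3

Plug the Maclaurin series of the inner function into that of the outer and collect terms.
q(0) = 1
q′(0) = 0
q′′(0) = 4
q′′′(0) = 0
q^(4)(0) = -112
So c_4 = q^(4)(0)/4! = -14/3.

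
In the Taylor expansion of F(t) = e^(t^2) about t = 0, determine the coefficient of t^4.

1/2

F(0) = 1
F′(0) = 0
F′′(0) = 2
F′′′(0) = 0
F^(4)(0) = 12
So c_4 = F^(4)(0)/4! = 1/2.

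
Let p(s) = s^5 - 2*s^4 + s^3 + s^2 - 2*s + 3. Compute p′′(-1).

The coefficient of (s + 1)^2 in the expansion is -24, so p′′(-1) = 2! * (-24) = -48.

-48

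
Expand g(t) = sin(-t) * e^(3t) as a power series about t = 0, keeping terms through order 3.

-13*t^3/3 - 3*t^2 - t

Take the Cauchy product of the two expansions.
g(0) = 0
g′(0) = -1
g′′(0) = -6
g′′′(0) = -26
The Taylor polynomial is Σ g^(k)(0)/k! · t^k.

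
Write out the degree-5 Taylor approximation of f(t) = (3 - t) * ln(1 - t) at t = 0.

-7*t^5/20 - 5*t^4/12 - t^3/2 - t^2/2 - 3*t

Distribute the polynomial across the series and collect like powers.
f(0) = 0
f′(0) = -3
f′′(0) = -1
f′′′(0) = -3
f^(4)(0) = -10
f^(5)(0) = -42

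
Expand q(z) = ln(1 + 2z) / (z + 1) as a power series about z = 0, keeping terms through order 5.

256*z^5/15 - 32*z^4/3 + 20*z^3/3 - 4*z^2 + 2*z

Expand 1/(denominator) as a geometric series and multiply by the numerator's series.
q(0) = 0
q′(0) = 2
q′′(0) = -8
q′′′(0) = 40
q^(4)(0) = -256
q^(5)(0) = 2048
Dividing each by k! gives the coefficients c_0, ..., c_5.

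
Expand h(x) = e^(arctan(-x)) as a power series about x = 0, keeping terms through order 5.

-x^5/24 - 7*x^4/24 + x^3/6 + x^2/2 - x + 1

Compose series: expand the inner function first, then feed it into the outer expansion.
h(0) = 1
h′(0) = -1
h′′(0) = 1
h′′′(0) = 1
h^(4)(0) = -7
h^(5)(0) = -5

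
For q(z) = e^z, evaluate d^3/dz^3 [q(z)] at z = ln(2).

From the series, [(z - ln(2))^3] q = 1/3; multiply by 3! = 6 to get 2.

2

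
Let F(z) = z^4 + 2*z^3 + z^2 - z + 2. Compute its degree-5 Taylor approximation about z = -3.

[(z + 3)^0] = 41;  [(z + 3)^1] = -61;  [(z + 3)^2] = 37;  [(z + 3)^3] = -10;  [(z + 3)^4] = 1;  [(z + 3)^5] = 0.

(z + 3)^4 - 10*(z + 3)^3 + 37*(z + 3)^2 - 61*(z + 3) + 41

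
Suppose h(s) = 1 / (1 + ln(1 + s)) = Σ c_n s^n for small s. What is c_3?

-7/3

Write 1/(1+u) = 1 - u + u^2 - u^3 + ... and substitute the series for u.
h(0) = 1
h′(0) = -1
h′′(0) = 3
h′′′(0) = -14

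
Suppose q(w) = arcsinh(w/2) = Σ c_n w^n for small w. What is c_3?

Use the known series and substitute for the argument.
[w^0] = 0;  [w^1] = 1/2;  [w^2] = 0;  [w^3] = -1/48.

-1/48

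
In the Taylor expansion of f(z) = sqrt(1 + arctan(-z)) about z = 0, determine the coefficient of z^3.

Let u equal the inner series; expand the outer function in u and truncate.
f(0) = 1
f′(0) = -1/2
f′′(0) = -1/4
f′′′(0) = 5/8
So c_3 = f′′′(0)/3! = 5/48.

5/48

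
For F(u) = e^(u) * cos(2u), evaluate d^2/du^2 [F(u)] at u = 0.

-3

Take the Cauchy product of the two expansions.
The coefficient of u^2 in the expansion is -3/2, so F′′(0) = 2! * (-3/2) = -3.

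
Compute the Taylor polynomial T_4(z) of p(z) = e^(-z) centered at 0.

Differentiate repeatedly and evaluate at the center.
p(0) = 1
p′(0) = -1
p′′(0) = 1
p′′′(0) = -1
p^(4)(0) = 1
The Taylor polynomial is Σ p^(k)(0)/k! · z^k.

z^4/24 - z^3/6 + z^2/2 - z + 1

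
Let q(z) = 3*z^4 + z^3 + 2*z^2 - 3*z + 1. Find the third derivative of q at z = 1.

Differentiate repeatedly and evaluate at the center.
The coefficient of (z - 1)^3 in the expansion is 13, so q′′′(1) = 3! * (13) = 78.

78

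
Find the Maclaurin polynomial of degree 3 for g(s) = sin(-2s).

4*s^3/3 - 2*s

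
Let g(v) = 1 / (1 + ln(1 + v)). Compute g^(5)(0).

-694

Expand as Σ (-1)^k u^k with u equal to the inner function's series.
The coefficient of v^5 in the expansion is -347/60, so g^(5)(0) = 5! * (-347/60) = -694.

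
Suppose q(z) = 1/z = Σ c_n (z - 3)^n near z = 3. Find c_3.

-1/81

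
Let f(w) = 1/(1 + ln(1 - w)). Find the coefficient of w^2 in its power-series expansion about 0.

Substitute the inner expansion into the outer series and collect powers.
[w^0] = 1;  [w^1] = 1;  [w^2] = 3/2.
So c_2 = f′′(0)/2! = 3/2.

3/2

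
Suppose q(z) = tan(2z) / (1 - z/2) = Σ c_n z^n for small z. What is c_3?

19/6

Take the Cauchy product of the two expansions.
q(0) = 0
q′(0) = 2
q′′(0) = 2
q′′′(0) = 19
So c_3 = q′′′(0)/3! = 19/6.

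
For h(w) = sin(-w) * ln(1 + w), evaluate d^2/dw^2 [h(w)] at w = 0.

Write out both Maclaurin series and multiply, keeping only the needed powers.
The coefficient of w^2 in the expansion is -1, so h′′(0) = 2! * (-1) = -2.

-2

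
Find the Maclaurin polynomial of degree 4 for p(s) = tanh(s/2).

-s^3/24 + s/2

p(0) = 0
p′(0) = 1/2
p′′(0) = 0
p′′′(0) = -1/4
p^(4)(0) = 0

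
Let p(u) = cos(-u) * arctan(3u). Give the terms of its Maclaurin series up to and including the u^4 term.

Multiply the two series term by term and collect like powers.

-21*u^3/2 + 3*u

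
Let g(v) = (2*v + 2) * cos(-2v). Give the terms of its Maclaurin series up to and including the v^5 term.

Multiply each power in the prefactor through the base expansion.
[v^0] = 2;  [v^1] = 2;  [v^2] = -4;  [v^3] = -4;  [v^4] = 4/3;  [v^5] = 4/3.

4*v^5/3 + 4*v^4/3 - 4*v^3 - 4*v^2 + 2*v + 2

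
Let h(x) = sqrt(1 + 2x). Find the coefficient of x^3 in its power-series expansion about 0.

1/2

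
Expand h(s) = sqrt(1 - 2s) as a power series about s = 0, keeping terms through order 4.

-5*s^4/8 - s^3/2 - s^2/2 - s + 1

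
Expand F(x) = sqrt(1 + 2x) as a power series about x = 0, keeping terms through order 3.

F(0) = 1
F′(0) = 1
F′′(0) = -1
F′′′(0) = 3
Then c_k = F^(k)(0)/k! gives each Taylor coefficient.

x^3/2 - x^2/2 + x + 1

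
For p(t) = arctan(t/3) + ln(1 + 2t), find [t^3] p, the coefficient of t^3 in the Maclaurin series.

215/81

Combine the two series term by term.
p(0) = 0
p′(0) = 7/3
p′′(0) = -4
p′′′(0) = 430/27
Then c_k = p^(k)(0)/k! gives each Taylor coefficient.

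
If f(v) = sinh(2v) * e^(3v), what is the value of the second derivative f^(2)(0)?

12

Write out both Maclaurin series and multiply, keeping only the needed powers.
The coefficient of v^2 in the expansion is 6, so f′′(0) = 2! * (6) = 12.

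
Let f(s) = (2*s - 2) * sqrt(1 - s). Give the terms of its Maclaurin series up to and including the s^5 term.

-3*s^5/128 - 3*s^4/64 - s^3/8 - 3*s^2/4 + 3*s - 2

Shift and add copies of the series according to the polynomial's terms.
f(0) = -2
f′(0) = 3
f′′(0) = -3/2
f′′′(0) = -3/4
f^(4)(0) = -9/8
f^(5)(0) = -45/16
The Taylor polynomial is Σ f^(k)(0)/k! · s^k.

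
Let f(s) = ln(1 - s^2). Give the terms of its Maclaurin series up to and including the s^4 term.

f(0) = 0
f′(0) = 0
f′′(0) = -2
f′′′(0) = 0
f^(4)(0) = -12
Then c_k = f^(k)(0)/k! gives each Taylor coefficient.

-s^4/2 - s^2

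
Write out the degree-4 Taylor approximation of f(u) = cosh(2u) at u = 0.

Use the known series and substitute for the argument.
f(0) = 1
f′(0) = 0
f′′(0) = 4
f′′′(0) = 0
f^(4)(0) = 16

2*u^4/3 + 2*u^2 + 1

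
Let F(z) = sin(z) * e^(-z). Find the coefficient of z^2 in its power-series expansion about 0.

-1

Write out both Maclaurin series and multiply, keeping only the needed powers.
F(0) = 0
F′(0) = 1
F′′(0) = -2
The Taylor polynomial is Σ F^(k)(0)/k! · z^k.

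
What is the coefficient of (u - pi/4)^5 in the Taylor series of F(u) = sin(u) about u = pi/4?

sqrt(2)/240

Use the known series and substitute for the argument.
[(u - pi/4)^0] = sqrt(2)/2;  [(u - pi/4)^1] = sqrt(2)/2;  [(u - pi/4)^2] = -sqrt(2)/4;  [(u - pi/4)^3] = -sqrt(2)/12;  [(u - pi/4)^4] = sqrt(2)/48;  [(u - pi/4)^5] = sqrt(2)/240.
So c_5 = F^(5)(pi/4)/5! = sqrt(2)/240.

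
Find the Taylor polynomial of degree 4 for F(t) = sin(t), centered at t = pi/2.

(t - pi/2)^4/24 - (t - pi/2)^2/2 + 1

Differentiate repeatedly and evaluate at the center.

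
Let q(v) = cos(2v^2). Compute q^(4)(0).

-48

The coefficient of v^4 in the expansion is -2, so q^(4)(0) = 4! * (-2) = -48.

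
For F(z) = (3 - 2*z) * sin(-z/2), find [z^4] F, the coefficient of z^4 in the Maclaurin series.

Multiply each power in the prefactor through the base expansion.

-1/24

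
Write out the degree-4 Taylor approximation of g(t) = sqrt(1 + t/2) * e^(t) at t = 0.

Take the Cauchy product of the two expansions.

449*t^4/6144 + 103*t^3/384 + 23*t^2/32 + 5*t/4 + 1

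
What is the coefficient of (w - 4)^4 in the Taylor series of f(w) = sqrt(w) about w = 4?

f(4) = 2
f′(4) = 1/4
f′′(4) = -1/32
f′′′(4) = 3/256
f^(4)(4) = -15/2048
The Taylor polynomial is Σ f^(k)(4)/k! · (w - 4)^k.

-5/16384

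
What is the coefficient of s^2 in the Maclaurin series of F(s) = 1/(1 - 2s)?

4

Differentiate repeatedly and evaluate at the center.
F(0) = 1
F′(0) = 2
F′′(0) = 8
So c_2 = F′′(0)/2! = 4.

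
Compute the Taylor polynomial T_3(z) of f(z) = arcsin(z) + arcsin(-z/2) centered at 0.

7*z^3/48 + z/2

Expand each term separately and add.
f(0) = 0
f′(0) = 1/2
f′′(0) = 0
f′′′(0) = 7/8
The Taylor polynomial is Σ f^(k)(0)/k! · z^k.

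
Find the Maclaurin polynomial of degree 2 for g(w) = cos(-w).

1 - w^2/2

[w^0] = 1;  [w^1] = 0;  [w^2] = -1/2.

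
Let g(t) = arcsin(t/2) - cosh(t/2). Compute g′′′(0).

1/8

Expand each term separately and add.
From the series, [t^3] g = 1/48; multiply by 3! = 6 to get 1/8.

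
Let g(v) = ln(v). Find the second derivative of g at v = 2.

Use the known series and substitute for the argument.
From the series, [(v - 2)^2] g = -1/8; multiply by 2! = 2 to get -1/4.

-1/4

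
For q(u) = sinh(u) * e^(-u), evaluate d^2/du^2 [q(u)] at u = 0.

Multiply the two series term by term and collect like powers.
The coefficient of u^2 in the expansion is -1, so q′′(0) = 2! * (-1) = -2.

-2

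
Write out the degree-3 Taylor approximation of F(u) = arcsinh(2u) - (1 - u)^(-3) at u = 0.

Expand each term separately and add.
F(0) = -1
F′(0) = -1
F′′(0) = -12
F′′′(0) = -68
Then c_k = F^(k)(0)/k! gives each Taylor coefficient.

-34*u^3/3 - 6*u^2 - u - 1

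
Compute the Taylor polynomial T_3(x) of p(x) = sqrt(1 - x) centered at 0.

-x^3/16 - x^2/8 - x/2 + 1

[x^0] = 1;  [x^1] = -1/2;  [x^2] = -1/8;  [x^3] = -1/16.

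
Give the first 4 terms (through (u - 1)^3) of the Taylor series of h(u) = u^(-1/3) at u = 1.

[(u - 1)^0] = 1;  [(u - 1)^1] = -1/3;  [(u - 1)^2] = 2/9;  [(u - 1)^3] = -14/81.

-14*(u - 1)^3/81 + 2*(u - 1)^2/9 - (u - 1)/3 + 1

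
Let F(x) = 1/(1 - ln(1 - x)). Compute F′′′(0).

Compose series: expand the inner function first, then feed it into the outer expansion.
From the series, [x^3] F = -1/3; multiply by 3! = 6 to get -2.

-2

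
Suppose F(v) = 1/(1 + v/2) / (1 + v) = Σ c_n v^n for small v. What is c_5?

-63/32

Write out both Maclaurin series and multiply, keeping only the needed powers.
So c_5 = F^(5)(0)/5! = -63/32.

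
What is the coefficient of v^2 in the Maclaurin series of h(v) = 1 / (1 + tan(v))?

Expand as Σ (-1)^k u^k with u equal to the inner function's series.
[v^0] = 1;  [v^1] = -1;  [v^2] = 1.
So c_2 = h′′(0)/2! = 1.

1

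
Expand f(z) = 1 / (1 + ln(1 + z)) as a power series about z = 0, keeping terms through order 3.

Use the geometric series for the reciprocal, then substitute.

-7*z^3/3 + 3*z^2/2 - z + 1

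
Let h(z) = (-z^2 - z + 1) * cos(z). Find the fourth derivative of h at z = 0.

13

Distribute the polynomial across the series and collect like powers.
From the series, [z^4] h = 13/24; multiply by 4! = 24 to get 13.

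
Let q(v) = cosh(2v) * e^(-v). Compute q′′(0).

Write out both Maclaurin series and multiply, keeping only the needed powers.
From the series, [v^2] q = 5/2; multiply by 2! = 2 to get 5.

5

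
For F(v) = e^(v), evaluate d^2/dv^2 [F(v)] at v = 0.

The coefficient of v^2 in the expansion is 1/2, so F′′(0) = 2! * (1/2) = 1.

1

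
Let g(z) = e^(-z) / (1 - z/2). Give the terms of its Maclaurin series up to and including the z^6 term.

7*z^6/2880 + z^5/480 + z^4/48 - z^3/24 + z^2/4 - z/2 + 1

Expand each factor separately, then convolve coefficients.
g(0) = 1
g′(0) = -1/2
g′′(0) = 1/2
g′′′(0) = -1/4
g^(4)(0) = 1/2
g^(5)(0) = 1/4
g^(6)(0) = 7/4
Then c_k = g^(k)(0)/k! gives each Taylor coefficient.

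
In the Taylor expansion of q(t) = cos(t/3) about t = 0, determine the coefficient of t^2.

-1/18

q(0) = 1
q′(0) = 0
q′′(0) = -1/9
Dividing each by k! gives the coefficients c_0, ..., c_2.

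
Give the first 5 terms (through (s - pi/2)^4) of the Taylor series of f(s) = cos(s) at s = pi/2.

Use the known series and substitute for the argument.

(s - pi/2)^3/6 - (s - pi/2)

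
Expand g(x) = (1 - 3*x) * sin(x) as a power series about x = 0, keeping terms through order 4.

x^4/2 - x^3/6 - 3*x^2 + x

Distribute the polynomial across the series and collect like powers.
g(0) = 0
g′(0) = 1
g′′(0) = -6
g′′′(0) = -1
g^(4)(0) = 12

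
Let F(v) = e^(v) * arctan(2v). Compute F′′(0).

Take the Cauchy product of the two expansions.
The coefficient of v^2 in the expansion is 2, so F′′(0) = 2! * (2) = 4.

4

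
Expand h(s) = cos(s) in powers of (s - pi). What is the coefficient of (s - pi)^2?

1/2

Differentiate repeatedly and evaluate at the center.
[(s - pi)^0] = -1;  [(s - pi)^1] = 0;  [(s - pi)^2] = 1/2.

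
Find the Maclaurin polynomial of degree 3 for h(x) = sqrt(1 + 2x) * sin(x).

-2*x^3/3 + x^2 + x

Take the Cauchy product of the two expansions.
h(0) = 0
h′(0) = 1
h′′(0) = 2
h′′′(0) = -4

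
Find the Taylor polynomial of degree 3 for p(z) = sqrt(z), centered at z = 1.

(z - 1)^3/16 - (z - 1)^2/8 + (z - 1)/2 + 1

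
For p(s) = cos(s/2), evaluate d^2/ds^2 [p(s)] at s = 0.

-1/4

Use the known series and substitute for the argument.
The coefficient of s^2 in the expansion is -1/8, so p′′(0) = 2! * (-1/8) = -1/4.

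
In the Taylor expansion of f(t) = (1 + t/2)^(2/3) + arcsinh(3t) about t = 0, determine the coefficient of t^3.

Expand each term separately and add.
[t^0] = 1;  [t^1] = 10/3;  [t^2] = -1/36;  [t^3] = -364/81.

-364/81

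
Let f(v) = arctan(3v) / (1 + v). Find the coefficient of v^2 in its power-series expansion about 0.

Expand each factor separately, then convolve coefficients.
f(0) = 0
f′(0) = 3
f′′(0) = -6
So c_2 = f′′(0)/2! = -3.

-3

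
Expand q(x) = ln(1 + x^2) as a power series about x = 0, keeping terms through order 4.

[x^0] = 0;  [x^1] = 0;  [x^2] = 1;  [x^3] = 0;  [x^4] = -1/2.

-x^4/2 + x^2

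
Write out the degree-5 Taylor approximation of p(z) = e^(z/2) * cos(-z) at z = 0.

Expand each factor separately, then convolve coefficients.
p(0) = 1
p′(0) = 1/2
p′′(0) = -3/4
p′′′(0) = -11/8
p^(4)(0) = -7/16
p^(5)(0) = 41/32

41*z^5/3840 - 7*z^4/384 - 11*z^3/48 - 3*z^2/8 + z/2 + 1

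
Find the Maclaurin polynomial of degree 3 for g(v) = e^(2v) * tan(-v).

-7*v^3/3 - 2*v^2 - v

Expand each factor separately, then convolve coefficients.
g(0) = 0
g′(0) = -1
g′′(0) = -4
g′′′(0) = -14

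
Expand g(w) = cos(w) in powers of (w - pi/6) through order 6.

g(pi/6) = sqrt(3)/2
g′(pi/6) = -1/2
g′′(pi/6) = -sqrt(3)/2
g′′′(pi/6) = 1/2
g^(4)(pi/6) = sqrt(3)/2
g^(5)(pi/6) = -1/2
g^(6)(pi/6) = -sqrt(3)/2
The Taylor polynomial is Σ g^(k)(pi/6)/k! · (w - pi/6)^k.

-sqrt(3)*(w - pi/6)^6/1440 - (w - pi/6)^5/240 + sqrt(3)*(w - pi/6)^4/48 + (w - pi/6)^3/12 - sqrt(3)*(w - pi/6)^2/4 - (w - pi/6)/2 + sqrt(3)/2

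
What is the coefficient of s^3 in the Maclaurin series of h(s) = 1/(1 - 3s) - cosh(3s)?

Combine the two series term by term.
[s^0] = 0;  [s^1] = 3;  [s^2] = 9/2;  [s^3] = 27.

27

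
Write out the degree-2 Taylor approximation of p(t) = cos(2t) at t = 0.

p(0) = 1
p′(0) = 0
p′′(0) = -4
The Taylor polynomial is Σ p^(k)(0)/k! · t^k.

1 - 2*t^2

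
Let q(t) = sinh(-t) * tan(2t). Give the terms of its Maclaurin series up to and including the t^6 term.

Multiply the two series term by term and collect like powers.
q(0) = 0
q′(0) = 0
q′′(0) = -4
q′′′(0) = 0
q^(4)(0) = -72
q^(5)(0) = 0
q^(6)(0) = -3404

-851*t^6/180 - 3*t^4 - 2*t^2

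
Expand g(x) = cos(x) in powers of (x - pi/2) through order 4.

(x - pi/2)^3/6 - (x - pi/2)

[(x - pi/2)^0] = 0;  [(x - pi/2)^1] = -1;  [(x - pi/2)^2] = 0;  [(x - pi/2)^3] = 1/6;  [(x - pi/2)^4] = 0.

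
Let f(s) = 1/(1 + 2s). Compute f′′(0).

From the series, [s^2] f = 4; multiply by 2! = 2 to get 8.

8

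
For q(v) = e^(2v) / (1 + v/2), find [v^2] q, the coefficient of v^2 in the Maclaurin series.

5/4

Multiply the two series term by term and collect like powers.
[v^0] = 1;  [v^1] = 3/2;  [v^2] = 5/4.
So c_2 = q′′(0)/2! = 5/4.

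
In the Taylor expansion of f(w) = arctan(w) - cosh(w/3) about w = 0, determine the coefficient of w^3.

-1/3

Add the two expansions coefficient-wise.
f(0) = -1
f′(0) = 1
f′′(0) = -1/9
f′′′(0) = -2
So c_3 = f′′′(0)/3! = -1/3.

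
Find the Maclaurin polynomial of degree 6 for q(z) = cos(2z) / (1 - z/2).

Write out both Maclaurin series and multiply, keeping only the needed powers.
q(0) = 1
q′(0) = 1/2
q′′(0) = -7/2
q′′′(0) = -21/4
q^(4)(0) = 11/2
q^(5)(0) = 55/4
q^(6)(0) = -91/4
Dividing each by k! gives the coefficients c_0, ..., c_6.

-2^(239/642)*3^(437/642)*5^(65/214)*7^(188/321)*z^6/441 + 11*z^5/96 + 11*z^4/48 - 7*z^3/8 - 7*z^2/4 + z/2 + 1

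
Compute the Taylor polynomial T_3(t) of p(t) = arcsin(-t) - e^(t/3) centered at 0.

Expand each term separately and add.
p(0) = -1
p′(0) = -4/3
p′′(0) = -1/9
p′′′(0) = -28/27

-14*t^3/81 - t^2/18 - 4*t/3 - 1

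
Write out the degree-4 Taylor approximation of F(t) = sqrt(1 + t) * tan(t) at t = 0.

Take the Cauchy product of the two expansions.
F(0) = 0
F′(0) = 1
F′′(0) = 1
F′′′(0) = 5/4
F^(4)(0) = 11/2
Then c_k = F^(k)(0)/k! gives each Taylor coefficient.

11*t^4/48 + 5*t^3/24 + t^2/2 + t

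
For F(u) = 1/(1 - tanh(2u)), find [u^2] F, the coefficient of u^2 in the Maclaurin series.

4

Let u equal the inner series; expand the outer function in u and truncate.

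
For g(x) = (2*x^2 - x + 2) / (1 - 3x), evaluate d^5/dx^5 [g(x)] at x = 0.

55080

Shift and add copies of the series according to the polynomial's terms.
The coefficient of x^5 in the expansion is 459, so g^(5)(0) = 5! * (459) = 55080.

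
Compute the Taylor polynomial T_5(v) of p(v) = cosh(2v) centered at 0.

2*v^4/3 + 2*v^2 + 1

Apply the Taylor formula c_k = f^(k)(a)/k!.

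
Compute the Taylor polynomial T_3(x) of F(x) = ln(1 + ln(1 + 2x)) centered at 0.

28*x^3/3 - 4*x^2 + 2*x

Substitute the inner expansion into the outer series and collect powers.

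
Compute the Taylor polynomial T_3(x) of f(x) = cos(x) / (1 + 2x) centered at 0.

Expand each factor separately, then convolve coefficients.
f(0) = 1
f′(0) = -2
f′′(0) = 7
f′′′(0) = -42
The Taylor polynomial is Σ f^(k)(0)/k! · x^k.

-7*x^3 + 7*x^2/2 - 2*x + 1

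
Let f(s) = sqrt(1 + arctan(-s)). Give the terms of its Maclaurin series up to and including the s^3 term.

Substitute the inner expansion into the outer series and collect powers.
[s^0] = 1;  [s^1] = -1/2;  [s^2] = -1/8;  [s^3] = 5/48.

5*s^3/48 - s^2/8 - s/2 + 1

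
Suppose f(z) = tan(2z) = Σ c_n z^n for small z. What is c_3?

8/3

f(0) = 0
f′(0) = 2
f′′(0) = 0
f′′′(0) = 16
So c_3 = f′′′(0)/3! = 8/3.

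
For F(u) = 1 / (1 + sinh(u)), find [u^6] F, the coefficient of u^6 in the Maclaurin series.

77/45

Write 1/(1+u) = 1 - u + u^2 - u^3 + ... and substitute the series for u.
F(0) = 1
F′(0) = -1
F′′(0) = 2
F′′′(0) = -7
F^(4)(0) = 32
F^(5)(0) = -181
F^(6)(0) = 1232
So c_6 = F^(6)(0)/6! = 77/45.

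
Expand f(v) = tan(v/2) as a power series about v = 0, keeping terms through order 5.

v^5/240 + v^3/24 + v/2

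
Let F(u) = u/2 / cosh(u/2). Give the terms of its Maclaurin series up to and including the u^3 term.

-u^3/16 + u/2

Write the quotient as an unknown series and match coefficients against numerator = denominator · series.
F(0) = 0
F′(0) = 1/2
F′′(0) = 0
F′′′(0) = -3/8
The Taylor polynomial is Σ F^(k)(0)/k! · u^k.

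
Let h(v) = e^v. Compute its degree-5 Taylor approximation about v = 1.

e*(v - 1)^5/120 + e*(v - 1)^4/24 + e*(v - 1)^3/6 + e*(v - 1)^2/2 + e*(v - 1) + e

h(1) = e
h′(1) = e
h′′(1) = e
h′′′(1) = e
h^(4)(1) = e
h^(5)(1) = e
Dividing each by k! gives the coefficients c_0, ..., c_5.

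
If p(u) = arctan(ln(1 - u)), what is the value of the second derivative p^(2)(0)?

-1

Substitute the inner expansion into the outer series and collect powers.
The coefficient of u^2 in the expansion is -1/2, so p′′(0) = 2! * (-1/2) = -1.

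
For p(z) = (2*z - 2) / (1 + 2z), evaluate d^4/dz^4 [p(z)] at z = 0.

Shift and add copies of the series according to the polynomial's terms.
The coefficient of z^4 in the expansion is -48, so p^(4)(0) = 4! * (-48) = -1152.

-1152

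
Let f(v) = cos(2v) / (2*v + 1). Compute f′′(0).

Multiply the numerator's expansion by the denominator's geometric series.
The coefficient of v^2 in the expansion is 2, so f′′(0) = 2! * (2) = 4.

4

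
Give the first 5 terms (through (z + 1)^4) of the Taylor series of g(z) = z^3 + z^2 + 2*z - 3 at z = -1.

(z + 1)^3 - 2*(z + 1)^2 + 3*(z + 1) - 5

Compute the successive derivatives at the expansion point and divide by k!.
[(z + 1)^0] = -5;  [(z + 1)^1] = 3;  [(z + 1)^2] = -2;  [(z + 1)^3] = 1;  [(z + 1)^4] = 0.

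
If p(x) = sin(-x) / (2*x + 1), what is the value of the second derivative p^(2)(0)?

4

Expand 1/(denominator) as a geometric series and multiply by the numerator's series.
The coefficient of x^2 in the expansion is 2, so p′′(0) = 2! * (2) = 4.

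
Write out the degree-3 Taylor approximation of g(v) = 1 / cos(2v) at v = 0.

Write the quotient as an unknown series and match coefficients against numerator = denominator · series.
[v^0] = 1;  [v^1] = 0;  [v^2] = 2;  [v^3] = 0.

2*v^2 + 1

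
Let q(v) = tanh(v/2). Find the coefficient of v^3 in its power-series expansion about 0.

-1/24

[v^0] = 0;  [v^1] = 1/2;  [v^2] = 0;  [v^3] = -1/24.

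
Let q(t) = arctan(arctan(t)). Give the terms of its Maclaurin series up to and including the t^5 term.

11*t^5/15 - 2*t^3/3 + t

Let u equal the inner series; expand the outer function in u and truncate.
[t^0] = 0;  [t^1] = 1;  [t^2] = 0;  [t^3] = -2/3;  [t^4] = 0;  [t^5] = 11/15.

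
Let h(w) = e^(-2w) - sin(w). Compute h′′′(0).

Combine the two series term by term.
From the series, [w^3] h = -7/6; multiply by 3! = 6 to get -7.

-7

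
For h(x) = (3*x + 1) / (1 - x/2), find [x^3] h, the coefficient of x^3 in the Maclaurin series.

7/8

Shift and add copies of the series according to the polynomial's terms.
[x^0] = 1;  [x^1] = 7/2;  [x^2] = 7/4;  [x^3] = 7/8.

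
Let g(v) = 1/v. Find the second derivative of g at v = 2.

1/4

Differentiate repeatedly and evaluate at the center.
The coefficient of (v - 2)^2 in the expansion is 1/8, so g′′(2) = 2! * (1/8) = 1/4.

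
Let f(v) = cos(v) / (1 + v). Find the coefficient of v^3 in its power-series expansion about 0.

Take the Cauchy product of the two expansions.
f(0) = 1
f′(0) = -1
f′′(0) = 1
f′′′(0) = -3
So c_3 = f′′′(0)/3! = -1/2.

-1/2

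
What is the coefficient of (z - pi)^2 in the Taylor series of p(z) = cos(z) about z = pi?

1/2

[(z - pi)^0] = -1;  [(z - pi)^1] = 0;  [(z - pi)^2] = 1/2.
So c_2 = p′′(pi)/2! = 1/2.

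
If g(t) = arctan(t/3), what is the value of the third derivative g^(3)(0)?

From the series, [t^3] g = -1/81; multiply by 3! = 6 to get -2/27.

-2/27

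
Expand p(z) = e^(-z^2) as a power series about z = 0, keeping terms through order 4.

z^4/2 - z^2 + 1

Differentiate repeatedly and evaluate at the center.
[z^0] = 1;  [z^1] = 0;  [z^2] = -1;  [z^3] = 0;  [z^4] = 1/2.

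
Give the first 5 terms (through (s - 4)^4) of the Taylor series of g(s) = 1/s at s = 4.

(s - 4)^4/1024 - (s - 4)^3/256 + (s - 4)^2/64 - (s - 4)/16 + 1/4

g(4) = 1/4
g′(4) = -1/16
g′′(4) = 1/32
g′′′(4) = -3/128
g^(4)(4) = 3/128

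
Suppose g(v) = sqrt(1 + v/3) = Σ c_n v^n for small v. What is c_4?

-5/10368

g(0) = 1
g′(0) = 1/6
g′′(0) = -1/36
g′′′(0) = 1/72
g^(4)(0) = -5/432
The Taylor polynomial is Σ g^(k)(0)/k! · v^k.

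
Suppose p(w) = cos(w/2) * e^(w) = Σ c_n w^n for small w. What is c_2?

3/8

Multiply the two series term by term and collect like powers.
[w^0] = 1;  [w^1] = 1;  [w^2] = 3/8.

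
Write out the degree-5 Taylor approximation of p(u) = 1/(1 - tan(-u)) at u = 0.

-32*u^5/15 + 5*u^4/3 - 4*u^3/3 + u^2 - u + 1

Substitute the inner expansion into the outer series and collect powers.
p(0) = 1
p′(0) = -1
p′′(0) = 2
p′′′(0) = -8
p^(4)(0) = 40
p^(5)(0) = -256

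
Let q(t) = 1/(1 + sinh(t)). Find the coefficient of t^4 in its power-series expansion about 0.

Compose series: expand the inner function first, then feed it into the outer expansion.

4/3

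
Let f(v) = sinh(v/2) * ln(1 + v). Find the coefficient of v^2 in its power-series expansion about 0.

Write out both Maclaurin series and multiply, keeping only the needed powers.
[v^0] = 0;  [v^1] = 0;  [v^2] = 1/2.

1/2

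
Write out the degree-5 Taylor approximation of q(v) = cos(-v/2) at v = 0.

[v^0] = 1;  [v^1] = 0;  [v^2] = -1/8;  [v^3] = 0;  [v^4] = 1/384;  [v^5] = 0.

v^4/384 - v^2/8 + 1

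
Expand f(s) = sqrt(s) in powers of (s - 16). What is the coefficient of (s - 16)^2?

Use the known series and substitute for the argument.
[(s - 16)^0] = 4;  [(s - 16)^1] = 1/8;  [(s - 16)^2] = -1/512.
So c_2 = f′′(16)/2! = -1/512.

-1/512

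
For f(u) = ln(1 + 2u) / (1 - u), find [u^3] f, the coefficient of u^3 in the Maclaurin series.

8/3

Multiply the two series term by term and collect like powers.
f(0) = 0
f′(0) = 2
f′′(0) = 0
f′′′(0) = 16
So c_3 = f′′′(0)/3! = 8/3.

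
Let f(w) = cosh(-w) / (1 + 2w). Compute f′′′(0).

Multiply the two series term by term and collect like powers.
From the series, [w^3] f = -9; multiply by 3! = 6 to get -54.

-54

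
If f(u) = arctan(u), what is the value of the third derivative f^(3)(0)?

Use the known series and substitute for the argument.
From the series, [u^3] f = -1/3; multiply by 3! = 6 to get -2.

-2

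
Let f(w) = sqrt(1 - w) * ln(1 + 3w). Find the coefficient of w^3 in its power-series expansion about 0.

87/8

Take the Cauchy product of the two expansions.
f(0) = 0
f′(0) = 3
f′′(0) = -12
f′′′(0) = 261/4
So c_3 = f′′′(0)/3! = 87/8.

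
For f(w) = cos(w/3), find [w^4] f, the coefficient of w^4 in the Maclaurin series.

Apply the Taylor formula c_k = f^(k)(a)/k!.
So c_4 = f^(4)(0)/4! = 1/1944.

1/1944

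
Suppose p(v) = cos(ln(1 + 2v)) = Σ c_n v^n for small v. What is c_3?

Let u equal the inner series; expand the outer function in u and truncate.

4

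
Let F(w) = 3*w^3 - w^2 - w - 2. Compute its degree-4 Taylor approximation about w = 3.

Apply the Taylor formula c_k = f^(k)(a)/k!.
F(3) = 67
F′(3) = 74
F′′(3) = 52
F′′′(3) = 18
F^(4)(3) = 0
Dividing each by k! gives the coefficients c_0, ..., c_4.

3*(w - 3)^3 + 26*(w - 3)^2 + 74*(w - 3) + 67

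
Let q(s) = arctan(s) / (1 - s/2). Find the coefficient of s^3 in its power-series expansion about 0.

-1/12

Write out both Maclaurin series and multiply, keeping only the needed powers.
q(0) = 0
q′(0) = 1
q′′(0) = 1
q′′′(0) = -1/2
So c_3 = q′′′(0)/3! = -1/12.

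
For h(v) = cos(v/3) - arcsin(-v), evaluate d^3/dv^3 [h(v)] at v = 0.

1

Add the two expansions coefficient-wise.
From the series, [v^3] h = 1/6; multiply by 3! = 6 to get 1.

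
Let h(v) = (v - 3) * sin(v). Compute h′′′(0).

Shift and add copies of the series according to the polynomial's terms.
The coefficient of v^3 in the expansion is 1/2, so h′′′(0) = 3! * (1/2) = 3.

3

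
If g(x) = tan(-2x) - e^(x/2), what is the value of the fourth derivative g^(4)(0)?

-1/16

Expand each term separately and add.
The coefficient of x^4 in the expansion is -1/384, so g^(4)(0) = 4! * (-1/384) = -1/16.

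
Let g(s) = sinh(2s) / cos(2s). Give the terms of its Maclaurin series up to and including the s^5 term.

48*s^5/5 + 16*s^3/3 + 2*s

Invert the denominator's series and multiply.
g(0) = 0
g′(0) = 2
g′′(0) = 0
g′′′(0) = 32
g^(4)(0) = 0
g^(5)(0) = 1152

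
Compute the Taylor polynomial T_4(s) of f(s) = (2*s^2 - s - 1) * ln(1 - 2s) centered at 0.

8*s^4/3 + 2*s^3/3 + 4*s^2 + 2*s

Shift and add copies of the series according to the polynomial's terms.
[s^0] = 0;  [s^1] = 2;  [s^2] = 4;  [s^3] = 2/3;  [s^4] = 8/3.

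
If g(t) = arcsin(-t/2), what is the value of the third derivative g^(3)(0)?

-1/8

Use the known series and substitute for the argument.
The coefficient of t^3 in the expansion is -1/48, so g′′′(0) = 3! * (-1/48) = -1/8.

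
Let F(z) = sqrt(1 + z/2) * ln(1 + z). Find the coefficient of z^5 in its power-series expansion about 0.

3709/30720

Expand each factor separately, then convolve coefficients.
F(0) = 0
F′(0) = 1
F′′(0) = -1/2
F′′′(0) = 17/16
F^(4)(0) = -55/16
F^(5)(0) = 3709/256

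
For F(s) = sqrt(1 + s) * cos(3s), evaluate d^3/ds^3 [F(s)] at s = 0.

Write out both Maclaurin series and multiply, keeping only the needed powers.
The coefficient of s^3 in the expansion is -35/16, so F′′′(0) = 3! * (-35/16) = -105/8.

-105/8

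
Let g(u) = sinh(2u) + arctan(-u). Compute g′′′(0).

Combine the two series term by term.
The coefficient of u^3 in the expansion is 5/3, so g′′′(0) = 3! * (5/3) = 10.

10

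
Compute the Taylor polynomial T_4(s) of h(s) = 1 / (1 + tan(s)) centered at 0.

Write 1/(1+u) = 1 - u + u^2 - u^3 + ... and substitute the series for u.
[s^0] = 1;  [s^1] = -1;  [s^2] = 1;  [s^3] = -4/3;  [s^4] = 5/3.

5*s^4/3 - 4*s^3/3 + s^2 - s + 1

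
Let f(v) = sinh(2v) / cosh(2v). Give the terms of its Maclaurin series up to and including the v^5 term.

Write the quotient as an unknown series and match coefficients against numerator = denominator · series.

64*v^5/15 - 8*v^3/3 + 2*v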